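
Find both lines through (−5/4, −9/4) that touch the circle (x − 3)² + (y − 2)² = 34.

3x + 5y = −15 and 5x + 3y = −13

Let a tangent through (−5/4, −9/4) have slope m. Its distance from (3, 2) must equal √34:
(17/4m − (17/4))² = 34(m² + 1)
15m² + 34m + 15 = 0, so m = −3/5 or m = −5/3.
Through (−5/4, −9/4) these give 3x + 5y = −15 and 5x + 3y = −13.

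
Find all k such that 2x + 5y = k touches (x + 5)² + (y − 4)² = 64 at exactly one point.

Tangency holds when the distance from the centre (−5, 4) to the line equals the radius 8:
|2·(−5) + 5·4 − k| / √29 = 8
|k − (10)| = 8√29.

k = 10 ± 8√29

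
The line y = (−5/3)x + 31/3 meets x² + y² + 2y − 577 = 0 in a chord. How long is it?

From the line, y = (31 − 5x)/3. Substituting:
34x² − 340x − 4046 = 0  ⟹  x² − 10x − 119 = 0
x = 17 or x = −7, giving (17, −18) and (−7, 22).
Chord length = distance between (17, −18) and (−7, 22) = √2176 = 8√34.

8√34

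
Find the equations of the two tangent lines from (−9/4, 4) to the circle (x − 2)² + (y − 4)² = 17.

Write the tangent as mx − y + (4 − m·(−9/4)) = 0 and set its distance from the centre to √17:
[m·(17/4) − (0)]² = 17(m² + 1)
m² − 16 = 0, so m = 4 or m = −4.
With m = 4: 4x − y = −13. With m = −4: 4x + y = −5.

4x − y = −13 and 4x + y = −5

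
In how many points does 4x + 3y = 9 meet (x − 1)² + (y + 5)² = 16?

1

d² = (4·1 + 3·(−5) − (9))²/25 = 16; r² = 16.
Since d² = r², the line is tangent.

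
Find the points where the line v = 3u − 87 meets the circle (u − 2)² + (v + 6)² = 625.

Substitute v = 3u − 87:
10u² − 490u + 5940 = 0  ⟹  u² − 49u + 594 = 0
u = 27 or u = 22, giving (27, −6) and (22, −21).

(22, −21) and (27, −6)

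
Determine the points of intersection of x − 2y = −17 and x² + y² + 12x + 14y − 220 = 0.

(−23, −3) and (1, 9)

Express y = (17 + x)/2 and substitute into the circle:
5x² + 110x − 115 = 0  ⟹  x² + 22x − 23 = 0
x = 1 or x = −23, giving (1, 9) and (−23, −3).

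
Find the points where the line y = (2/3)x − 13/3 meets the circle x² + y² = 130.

Express y = (−13 + 2x)/3 and substitute into the circle:
13x² − 52x − 1001 = 0  ⟹  x² − 4x − 77 = 0
x = 11 or x = −7, giving (11, 3) and (−7, −9).

(−7, −9) and (11, 3)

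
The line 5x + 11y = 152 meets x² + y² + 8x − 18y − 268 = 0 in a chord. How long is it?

3√146

The distance from (−4, 9) to the line is 73/√146, and r² = 365.
Half the chord is √(r² − d²) = √(657/2), so the full chord is 3√146.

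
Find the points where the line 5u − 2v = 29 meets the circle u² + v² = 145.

From the line, v = (−29 + 5u)/2. Substituting:
29u² − 290u + 261 = 0  ⟹  u² − 10u + 9 = 0
u = 9 or u = 1, giving (9, 8) and (1, −12).

(1, −12) and (9, 8)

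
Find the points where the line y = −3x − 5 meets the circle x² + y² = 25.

Substitute y = −3x − 5:
10x² + 30x = 0  ⟹  x² + 3x = 0
x = 0 or x = −3, giving (0, −5) and (−3, 4).

(−3, 4) and (0, −5)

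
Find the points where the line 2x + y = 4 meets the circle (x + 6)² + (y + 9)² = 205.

From the line, y = −2x + 4. Substituting:
5x² − 40x = 0  ⟹  x² − 8x = 0
x = 8 or x = 0, giving (8, −12) and (0, 4).

(0, 4) and (8, −12)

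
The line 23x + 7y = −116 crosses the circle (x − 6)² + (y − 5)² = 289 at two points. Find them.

(−9, 13) and (−2, −10)

Substitute y = (−116 − 23x)/7:
578x² + 6358x + 10404 = 0  ⟹  x² + 11x + 18 = 0
x = −2 or x = −9, giving (−2, −10) and (−9, 13).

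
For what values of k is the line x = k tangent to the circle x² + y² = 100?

k = −10 or k = 10

Tangency holds when the distance from the centre (0, 0) to the line equals the radius 10:
|1·0 + 0·0 − k| / √1 = 10
|k| = 10, so k = 10 or k = −10.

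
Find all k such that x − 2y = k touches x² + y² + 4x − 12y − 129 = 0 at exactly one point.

k = −14 ± 13√5

For a tangent, require d(centre, line) = r = 13.
|1·(−2) − 2·6 − k| / √5 = 13
|k − (−14)| = 13√5.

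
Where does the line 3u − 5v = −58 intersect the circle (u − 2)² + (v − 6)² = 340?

(−16, 2) and (14, 20)

From the line, v = (58 + 3u)/5. Substituting:
34u² + 68u − 7616 = 0  ⟹  u² + 2u − 224 = 0
u = 14 or u = −16, giving (14, 20) and (−16, 2).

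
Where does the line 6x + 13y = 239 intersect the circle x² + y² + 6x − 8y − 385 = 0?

(−10, 23) and (16, 11)

From the line, y = (239 − 6x)/13. Substituting:
205x² − 1230x − 32800 = 0  ⟹  x² − 6x − 160 = 0
x = 16 or x = −10, giving (16, 11) and (−10, 23).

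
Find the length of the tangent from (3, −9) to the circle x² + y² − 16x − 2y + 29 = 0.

√89

Centre (8, 1), r² = 36. |PO|² = (−5)² + (−10)² = 125.
By the tangent–radius right angle, tangent length = √(|PO|² − r²) = √89.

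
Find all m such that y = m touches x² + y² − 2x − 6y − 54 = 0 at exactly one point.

m = −5 or m = 11

Tangency holds when the distance from the centre (1, 3) to the line equals the radius 8:
|0·1 + 1·3 − m| / √1 = 8
|m − (3)| = 8, so m = 11 or m = −5.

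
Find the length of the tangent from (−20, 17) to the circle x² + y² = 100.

Centre (0, 0), r² = 100. |PO|² = (−20)² + (17)² = 689.
The tangent meets the radius at right angles, so tangent² = |PO|² − r² = 689 − 100 = 589.

√589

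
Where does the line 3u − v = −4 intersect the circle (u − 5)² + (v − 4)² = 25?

(0, 4) and (1, 7)

Substitute v = 3u + 4:
10u² − 10u = 0  ⟹  u² − u = 0
u = 1 or u = 0, giving (1, 7) and (0, 4).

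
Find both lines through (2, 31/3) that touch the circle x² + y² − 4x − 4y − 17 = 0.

Write the tangent as mx − y + (31/3 − m·(2)) = 0 and set its distance from the centre to 5:
(0m − (−25/3))² = 25(m² + 1)
9m² − 16 = 0, so m = −4/3 or m = 4/3.
With m = −4/3: 4x + 3y = 39. With m = 4/3: 4x − 3y = −23.

4x + 3y = 39 and 4x − 3y = −23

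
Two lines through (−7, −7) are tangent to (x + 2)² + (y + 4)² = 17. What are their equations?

x + 4y = −35 and 4x − y = −21

A line y − (−7) = m(x − (−7)) is tangent when its distance from (−2, −4) is √17:
(5m − (3))² = 17(m² + 1)
4m² − 15m − 4 = 0, so m = −1/4 or m = 4.
Through (−7, −7) these give x + 4y = −35 and 4x − y = −21.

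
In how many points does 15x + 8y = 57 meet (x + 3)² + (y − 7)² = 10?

2

Centre (−3, 7), r² = 10. Distance² from centre to line = (−46)²/289 = 2116/289.
Since d² < r², the line cuts the circle twice.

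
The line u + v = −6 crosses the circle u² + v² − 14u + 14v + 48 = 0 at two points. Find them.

From the line, v = −u − 6. Substituting:
2u² − 16u = 0  ⟹  u² − 8u = 0
u = 8 or u = 0, giving (8, −14) and (0, −6).

(0, −6) and (8, −14)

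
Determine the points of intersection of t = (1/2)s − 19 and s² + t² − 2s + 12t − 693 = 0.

Substitute t = (−38 + s)/2:
5s² − 60s − 2240 = 0  ⟹  s² − 12s − 448 = 0
s = 28 or s = −16, giving (28, −5) and (−16, −27).

(−16, −27) and (28, −5)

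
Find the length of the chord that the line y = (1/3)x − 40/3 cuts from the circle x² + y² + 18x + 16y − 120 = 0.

The distance from (−9, −8) to the line is 25/√10, and r² = 265.
Half the chord is √(r² − d²) = √(405/2), so the full chord is 9√10.

9√10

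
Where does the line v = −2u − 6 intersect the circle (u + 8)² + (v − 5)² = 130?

Substitute v = −2u − 6:
5u² + 60u + 55 = 0  ⟹  u² + 12u + 11 = 0
u = −1 or u = −11, giving (−1, −4) and (−11, 16).

(−11, 16) and (−1, −4)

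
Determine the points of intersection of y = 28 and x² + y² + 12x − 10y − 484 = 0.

Express y = 28 and substitute into the circle:
x² + 12x + 20 = 0
x = −2 or x = −10, giving (−2, 28) and (−10, 28).

(−10, 28) and (−2, 28)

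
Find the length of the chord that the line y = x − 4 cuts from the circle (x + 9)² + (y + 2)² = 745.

37√2

Centre (−9, −2), r² = 745. Perpendicular distance d from centre to line = |−11| / √2 = 11/√2.
Chord = 2√(r² − d²) = 2·√(1369/2) = 37√2.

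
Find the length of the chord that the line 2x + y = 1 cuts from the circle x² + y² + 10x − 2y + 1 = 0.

2√5

Centre (−5, 1), r² = 25. Perpendicular distance d from centre to line = |−10| / √5 = 10/√5.
Chord = 2√(r² − d²) = 2·√(5) = 2√5.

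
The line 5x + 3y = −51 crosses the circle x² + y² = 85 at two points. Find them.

Substitute y = (−51 − 5x)/3:
34x² + 510x + 1836 = 0  ⟹  x² + 15x + 54 = 0
x = −6 or x = −9, giving (−6, −7) and (−9, −2).

(−9, −2) and (−6, −7)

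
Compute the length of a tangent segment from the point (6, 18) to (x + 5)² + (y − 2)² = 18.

Centre (−5, 2), r² = 18. |PO|² = (11)² + (16)² = 377.
By the tangent–radius right angle, tangent length = √(|PO|² − r²) = √359.

√359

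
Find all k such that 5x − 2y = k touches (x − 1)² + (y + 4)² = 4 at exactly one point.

k = 13 ± 2√29

Tangency holds when the distance from the centre (1, −4) to the line equals the radius 2:
|5·1 − 2·(−4) − k| / √29 = 2
|k − (13)| = 2√29.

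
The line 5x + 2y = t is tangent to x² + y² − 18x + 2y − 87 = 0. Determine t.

t = 43 ± 13√29

The line touches the circle iff its distance from (9, −1) is 13:
|5·9 + 2·(−1) − t| / √29 = 13
|t − (43)| = 13√29.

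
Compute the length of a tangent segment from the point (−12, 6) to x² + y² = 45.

3√15

The centre is (0, 0) and r = 3√5. The square of the distance from P to the centre is 144 + 36 = 180.
By the tangent–radius right angle, tangent length = √(|PO|² − r²) = √135 = 3√15.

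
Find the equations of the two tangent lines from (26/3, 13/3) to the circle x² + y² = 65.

4x + 7y = 65 and 8x − y = 65

Write the tangent as mx − y + (13/3 − m·(26/3)) = 0 and set its distance from the centre to √65:
[m·(−26/3) − (−13/3)]² = 65(m² + 1)
7m² − 52m − 32 = 0, so m = −4/7 or m = 8.
With m = −4/7: 4x + 7y = 65. With m = 8: 8x − y = 65.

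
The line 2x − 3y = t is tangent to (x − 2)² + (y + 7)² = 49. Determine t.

Tangency holds when the distance from the centre (2, −7) to the line equals the radius 7:
|2·2 − 3·(−7) − t| / √13 = 7
|t − (25)| = 7√13.

t = 25 ± 7√13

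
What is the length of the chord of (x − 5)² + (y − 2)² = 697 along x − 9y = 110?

5√82

The distance from (5, 2) to the line is 123/√82, and r² = 697.
Half the chord is √(r² − d²) = √(1025/2), so the full chord is 5√82.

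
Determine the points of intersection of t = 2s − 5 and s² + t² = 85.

(−2, −9) and (6, 7)

From the line, t = 2s − 5. Substituting:
5s² − 20s − 60 = 0  ⟹  s² − 4s − 12 = 0
s = 6 or s = −2, giving (6, 7) and (−2, −9).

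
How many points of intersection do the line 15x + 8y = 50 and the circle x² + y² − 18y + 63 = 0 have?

2

Substituting the line into the circle gives 289x² + 660x − 668 = 0.
Δ = 435600 − (−772208) = 1207808.
Two real roots: the line is a secant.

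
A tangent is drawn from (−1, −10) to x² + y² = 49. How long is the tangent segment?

2√13

Centre (0, 0), r² = 49. |PO|² = (−1)² + (−10)² = 101.
The tangent meets the radius at right angles, so tangent² = |PO|² − r² = 101 − 49 = 52.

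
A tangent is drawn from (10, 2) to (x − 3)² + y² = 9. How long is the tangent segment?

2√11

The centre is (3, 0) and r = 3. The square of the distance from P to the centre is 49 + 4 = 53.
Power of the point: PT² = |PO|² − r² = 44, so PT = 2√11.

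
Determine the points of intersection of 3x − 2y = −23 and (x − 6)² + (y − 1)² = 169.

(−7, 1) and (1, 13)

Express y = (23 + 3x)/2 and substitute into the circle:
13x² + 78x − 91 = 0  ⟹  x² + 6x − 7 = 0
x = 1 or x = −7, giving (1, 13) and (−7, 1).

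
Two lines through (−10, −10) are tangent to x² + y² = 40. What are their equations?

A line y − (−10) = m(x − (−10)) is tangent when its distance from (0, 0) is 2√10:
(10m − (10))² = 40(m² + 1)
3m² − 10m + 3 = 0, so m = 1/3 or m = 3.
Through (−10, −10) these give x − 3y = 20 and 3x − y = −20.

x − 3y = 20 and 3x − y = −20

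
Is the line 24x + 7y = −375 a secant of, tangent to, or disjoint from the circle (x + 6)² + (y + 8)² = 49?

tangent

Centre (−6, −8), r² = 49. Distance² from centre to line = (175)²/625 = 49.
Since d² = r², the line is tangent.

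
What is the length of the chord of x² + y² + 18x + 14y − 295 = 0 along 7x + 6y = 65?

2√85

Express y = (65 − 7x)/6 and substitute into the circle:
85x² − 850x − 935 = 0  ⟹  x² − 10x − 11 = 0
x = 11 or x = −1, giving (11, −2) and (−1, 12).
Chord length = distance between (11, −2) and (−1, 12) = √340 = 2√85.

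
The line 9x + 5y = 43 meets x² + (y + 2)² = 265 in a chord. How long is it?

Centre (0, −2), r² = 265. Perpendicular distance d from centre to line = |−53| / √106 = 53/√106.
Half the chord is √(r² − d²) = √(477/2), so the full chord is 3√106.

3√106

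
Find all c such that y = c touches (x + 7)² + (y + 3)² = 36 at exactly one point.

c = −9 or c = 3

For a tangent, require d(centre, line) = r = 6.
|0·(−7) + 1·(−3) − c| / √1 = 6
|c − (−3)| = 6, so c = 3 or c = −9.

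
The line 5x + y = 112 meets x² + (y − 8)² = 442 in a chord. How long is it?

2√26

The distance from (0, 8) to the line is 104/√26, and r² = 442.
Half the chord is √(r² − d²) = √(26), so the full chord is 2√26.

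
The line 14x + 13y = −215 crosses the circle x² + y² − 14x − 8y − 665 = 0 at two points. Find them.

Substitute y = (−215 − 14x)/13:
365x² + 5110x − 43800 = 0  ⟹  x² + 14x − 120 = 0
x = 6 or x = −20, giving (6, −23) and (−20, 5).

(−20, 5) and (6, −23)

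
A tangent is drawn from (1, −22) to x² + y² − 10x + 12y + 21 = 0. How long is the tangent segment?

Centre (5, −6), r² = 40. |PO|² = (−4)² + (−16)² = 272.
Power of the point: PT² = |PO|² − r² = 232, so PT = 2√58.

2√58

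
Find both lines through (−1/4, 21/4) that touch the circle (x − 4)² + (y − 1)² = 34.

A line y − (21/4) = m(x − (−1/4)) is tangent when its distance from (4, 1) is √34:
[m·(17/4) − (−17/4)]² = 34(m² + 1)
15m² − 34m + 15 = 0, so m = 3/5 or m = 5/3.
With m = 3/5: 3x − 5y = −27. With m = 5/3: 5x − 3y = −17.

3x − 5y = −27 and 5x − 3y = −17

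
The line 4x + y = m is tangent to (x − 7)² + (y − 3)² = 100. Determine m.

m = 31 ± 10√17

The line touches the circle iff its distance from (7, 3) is 10:
|4·7 + 1·3 − m| / √17 = 10
|m − (31)| = 10√17.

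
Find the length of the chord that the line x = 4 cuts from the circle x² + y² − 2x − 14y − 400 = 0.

42

The line gives x = 4. Substituting into the circle:
y² − 14y − 392 = 0
y = 28 or y = −14, giving (4, 28) and (4, −14).
Chord length = distance between (4, 28) and (4, −14) = √1764 = 42.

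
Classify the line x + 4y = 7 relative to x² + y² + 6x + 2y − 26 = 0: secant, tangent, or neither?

secant

Centre (−3, −1), r² = 36. Distance² from centre to line = (−14)²/17 = 196/17.
Since d² < r², the line cuts the circle twice.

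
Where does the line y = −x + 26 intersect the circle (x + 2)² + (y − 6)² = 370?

(1, 25) and (17, 9)

From the line, y = −x + 26. Substituting:
2x² − 36x + 34 = 0  ⟹  x² − 18x + 17 = 0
x = 17 or x = 1, giving (17, 9) and (1, 25).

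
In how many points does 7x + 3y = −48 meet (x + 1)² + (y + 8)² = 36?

Substituting the line into the circle gives 58x² + 354x + 261 = 0.
Discriminant = (354)² − 4·58·(261) = 64764 > 0.
Two real roots: the line is a secant.

2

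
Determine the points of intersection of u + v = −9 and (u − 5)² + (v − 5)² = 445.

(−16, 7) and (7, −16)

Express v = −u − 9 and substitute into the circle:
2u² + 18u − 224 = 0  ⟹  u² + 9u − 112 = 0
u = 7 or u = −16, giving (7, −16) and (−16, 7).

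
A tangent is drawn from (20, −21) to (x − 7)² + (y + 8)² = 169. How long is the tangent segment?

13

Centre (7, −8), r² = 169. |PO|² = (13)² + (−13)² = 338.
Power of the point: PT² = |PO|² − r² = 169, so PT = 13.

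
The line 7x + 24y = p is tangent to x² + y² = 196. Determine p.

p = −350 or p = 350

For a tangent, require d(centre, line) = r = 14.
|7·0 + 24·0 − p| / √625 = 14
|p| = 14·25, so p = 350 or p = −350.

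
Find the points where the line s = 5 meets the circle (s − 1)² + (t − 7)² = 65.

(5, 0) and (5, 14)

The line gives s = 5. Substituting into the circle:
t² − 14t = 0
t = 14 or t = 0, giving (5, 14) and (5, 0).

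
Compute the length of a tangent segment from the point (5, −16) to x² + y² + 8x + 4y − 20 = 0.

√237

Centre (−4, −2), r² = 40. |PO|² = (9)² + (−14)² = 277.
Power of the point: PT² = |PO|² − r² = 237, so PT = √237.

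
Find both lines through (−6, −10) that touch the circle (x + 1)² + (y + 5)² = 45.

Write the tangent as mx − y + (−10 − m·(−6)) = 0 and set its distance from the centre to 3√5:
(5m − (5))² = 45(m² + 1)
2m² + 5m + 2 = 0, so m = −2 or m = −1/2.
With m = −2: 2x + y = −22. With m = −1/2: x + 2y = −26.

2x + y = −22 and x + 2y = −26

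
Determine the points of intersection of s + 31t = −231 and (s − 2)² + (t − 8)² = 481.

From the line, t = (−231 − s)/31. Substituting:
962s² − 2886s − 228956 = 0  ⟹  s² − 3s − 238 = 0
s = 17 or s = −14, giving (17, −8) and (−14, −7).

(−14, −7) and (17, −8)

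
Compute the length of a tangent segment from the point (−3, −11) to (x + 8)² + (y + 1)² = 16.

With centre O = (−8, −1), |OP|² = 125 and r² = 16.
The tangent meets the radius at right angles, so tangent² = |PO|² − r² = 125 − 16 = 109.

√109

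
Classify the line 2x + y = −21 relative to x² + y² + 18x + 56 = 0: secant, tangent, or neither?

secant

Substituting the line into the circle gives 5x² + 102x + 497 = 0.
Δ = 10404 − 9940 = 464.
Two real roots: the line is a secant.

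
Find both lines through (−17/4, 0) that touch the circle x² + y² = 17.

Let a tangent through (−17/4, 0) have slope m. Its distance from (0, 0) must equal √17:
[m·(17/4) − (0)]² = 17(m² + 1)
m² − 16 = 0, so m = −4 or m = 4.
With m = −4: 4x + y = −17. With m = 4: 4x − y = −17.

4x + y = −17 and 4x − y = −17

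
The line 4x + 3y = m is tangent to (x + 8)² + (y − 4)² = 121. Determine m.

m = −75 or m = 35

Tangency holds when the distance from the centre (−8, 4) to the line equals the radius 11:
|4·(−8) + 3·4 − m| / √25 = 11
|m − (−20)| = 11·5, so m = 35 or m = −75.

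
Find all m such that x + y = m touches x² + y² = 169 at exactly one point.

m = ±13√2

For a tangent, require d(centre, line) = r = 13.
|1·0 + 1·0 − m| / √2 = 13
|m| = 13√2.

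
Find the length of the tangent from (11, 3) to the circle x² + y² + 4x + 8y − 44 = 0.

Centre (−2, −4), r² = 64. |PO|² = (13)² + (7)² = 218.
By the tangent–radius right angle, tangent length = √(|PO|² − r²) = √154.

√154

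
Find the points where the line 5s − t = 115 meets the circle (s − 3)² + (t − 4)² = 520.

From the line, t = 5s − 115. Substituting:
26s² − 1196s + 13650 = 0  ⟹  s² − 46s + 525 = 0
s = 25 or s = 21, giving (25, 10) and (21, −10).

(21, −10) and (25, 10)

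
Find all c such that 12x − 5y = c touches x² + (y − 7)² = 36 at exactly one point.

For a tangent, require d(centre, line) = r = 6.
|12·0 − 5·7 − c| / √169 = 6
|c − (−35)| = 6·13, so c = 43 or c = −113.

c = −113 or c = 43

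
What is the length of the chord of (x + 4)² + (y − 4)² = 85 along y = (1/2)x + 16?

2√5

From the line, y = (32 + x)/2. Substituting:
5x² + 80x + 300 = 0  ⟹  x² + 16x + 60 = 0
x = −6 or x = −10, giving (−6, 13) and (−10, 11).
|(−6, 13) − (−10, 11)| = √((4)² + (2)²) = 2√5.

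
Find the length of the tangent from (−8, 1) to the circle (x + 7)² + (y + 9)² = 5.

The centre is (−7, −9) and r = √5. The square of the distance from P to the centre is 1 + 100 = 101.
By the tangent–radius right angle, tangent length = √(|PO|² − r²) = √96 = 4√6.

4√6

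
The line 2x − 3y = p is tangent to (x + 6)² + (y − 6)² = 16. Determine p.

For a tangent, require d(centre, line) = r = 4.
|2·(−6) − 3·6 − p| / √13 = 4
|p − (−30)| = 4√13.

p = −30 ± 4√13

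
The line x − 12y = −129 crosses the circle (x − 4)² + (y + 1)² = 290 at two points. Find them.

Express y = (129 + x)/12 and substitute into the circle:
145x² − 870x − 19575 = 0  ⟹  x² − 6x − 135 = 0
x = 15 or x = −9, giving (15, 12) and (−9, 10).

(−9, 10) and (15, 12)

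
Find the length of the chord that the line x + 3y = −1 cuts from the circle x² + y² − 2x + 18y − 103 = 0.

7√10

Substitute y = (−1 − x)/3:
10x² − 70x − 980 = 0  ⟹  x² − 7x − 98 = 0
x = 14 or x = −7, giving (14, −5) and (−7, 2).
Chord length = distance between (14, −5) and (−7, 2) = √490 = 7√10.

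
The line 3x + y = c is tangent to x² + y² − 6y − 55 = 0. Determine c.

c = 3 ± 8√10

The line touches the circle iff its distance from (0, 3) is 8:
|3·0 + 1·3 − c| / √10 = 8
|c − (3)| = 8√10.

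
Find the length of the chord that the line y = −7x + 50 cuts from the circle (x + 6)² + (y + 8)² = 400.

20√2

Centre (−6, −8), r² = 400. Perpendicular distance d from centre to line = |−100| / √50 = 100/√50.
Half the chord is √(r² − d²) = √(200), so the full chord is 20√2.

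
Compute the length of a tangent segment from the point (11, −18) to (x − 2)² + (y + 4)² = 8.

With centre O = (2, −4), |OP|² = 277 and r² = 8.
Power of the point: PT² = |PO|² − r² = 269, so PT = √269.

√269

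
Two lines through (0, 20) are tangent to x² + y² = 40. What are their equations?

3x − y = −20 and 3x + y = 20

Write the tangent as mx − y + (20 − m·(0)) = 0 and set its distance from the centre to 2√10:
[m·(0) − (−20)]² = 40(m² + 1)
m² − 9 = 0, so m = 3 or m = −3.
Through (0, 20) these give 3x − y = −20 and 3x + y = 20.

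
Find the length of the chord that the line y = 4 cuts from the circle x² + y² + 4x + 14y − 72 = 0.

4

The distance from (−2, −7) to the line is 11, and r² = 125.
Chord = 2√(r² − d²) = 2·√(4) = 4.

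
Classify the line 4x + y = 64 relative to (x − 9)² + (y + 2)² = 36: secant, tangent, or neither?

d² = (4·9 + 1·(−2) − (64))²/17 = 900/17; r² = 36.
Since d² > r², the line lies outside the circle.

neither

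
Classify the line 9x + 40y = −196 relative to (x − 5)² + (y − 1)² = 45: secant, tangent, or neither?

Centre (5, 1), r² = 45. Distance² from centre to line = (281)²/1681 = 78961/1681.
Since d² > r², the line lies outside the circle.

neither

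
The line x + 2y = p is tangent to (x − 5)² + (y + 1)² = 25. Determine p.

p = 3 ± 5√5

Tangency holds when the distance from the centre (5, −1) to the line equals the radius 5:
|1·5 + 2·(−1) − p| / √5 = 5
|p − (3)| = 5√5.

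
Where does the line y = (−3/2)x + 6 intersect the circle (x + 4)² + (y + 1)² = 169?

From the line, y = (12 − 3x)/2. Substituting:
13x² − 52x − 416 = 0  ⟹  x² − 4x − 32 = 0
x = 8 or x = −4, giving (8, −6) and (−4, 12).

(−4, 12) and (8, −6)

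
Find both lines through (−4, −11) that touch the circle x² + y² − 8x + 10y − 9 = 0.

x + 7y = −81 and 7x − y = −17

A line y − (−11) = m(x − (−4)) is tangent when its distance from (4, −5) is 5√2:
[m·(8) − (6)]² = 50(m² + 1)
7m² − 48m − 7 = 0, so m = −1/7 or m = 7.
With m = −1/7: x + 7y = −81. With m = 7: 7x − y = −17.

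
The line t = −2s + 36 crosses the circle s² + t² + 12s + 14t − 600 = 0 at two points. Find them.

Express t = −2s + 36 and substitute into the circle:
5s² − 160s + 1200 = 0  ⟹  s² − 32s + 240 = 0
s = 20 or s = 12, giving (20, −4) and (12, 12).

(12, 12) and (20, −4)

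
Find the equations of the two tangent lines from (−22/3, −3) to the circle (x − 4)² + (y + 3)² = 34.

3x − 5y = −7 and 3x + 5y = −37

A line y − (−3) = m(x − (−22/3)) is tangent when its distance from (4, −3) is √34:
[m·(34/3) − (0)]² = 34(m² + 1)
25m² − 9 = 0, so m = 3/5 or m = −3/5.
With m = 3/5: 3x − 5y = −7. With m = −3/5: 3x + 5y = −37.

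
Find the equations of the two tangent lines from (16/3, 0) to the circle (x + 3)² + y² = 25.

3x + 4y = 16 and 3x − 4y = 16

Let a tangent through (16/3, 0) have slope m. Its distance from (−3, 0) must equal 5:
[m·(−25/3) − (0)]² = 25(m² + 1)
16m² − 9 = 0, so m = −3/4 or m = 3/4.
With m = −3/4: 3x + 4y = 16. With m = 3/4: 3x − 4y = 16.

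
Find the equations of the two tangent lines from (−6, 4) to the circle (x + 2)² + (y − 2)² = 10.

3x + y = −14 and x − 3y = −18

Let a tangent through (−6, 4) have slope m. Its distance from (−2, 2) must equal √10:
[m·(4) − (−2)]² = 10(m² + 1)
3m² + 8m − 3 = 0, so m = −3 or m = 1/3.
With m = −3: 3x + y = −14. With m = 1/3: x − 3y = −18.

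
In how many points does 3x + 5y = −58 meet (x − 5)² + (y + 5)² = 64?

0

Centre (5, −5), r² = 64. Distance² from centre to line = (48)²/34 = 1152/17.
Since d² > r², the line lies outside the circle.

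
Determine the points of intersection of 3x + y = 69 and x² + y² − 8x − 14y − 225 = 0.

(17, 18) and (21, 6)

Express y = −3x + 69 and substitute into the circle:
10x² − 380x + 3570 = 0  ⟹  x² − 38x + 357 = 0
x = 21 or x = 17, giving (21, 6) and (17, 18).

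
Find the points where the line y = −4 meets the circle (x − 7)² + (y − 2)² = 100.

(−1, −4) and (15, −4)

From the line, y = −4. Substituting:
x² − 14x − 15 = 0
x = 15 or x = −1, giving (15, −4) and (−1, −4).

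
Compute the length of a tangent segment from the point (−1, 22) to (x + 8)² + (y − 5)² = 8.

√330

With centre O = (−8, 5), |OP|² = 338 and r² = 8.
Power of the point: PT² = |PO|² − r² = 330, so PT = √330.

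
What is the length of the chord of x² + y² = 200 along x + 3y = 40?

4√10

From the line, y = (40 − x)/3. Substituting:
10x² − 80x − 200 = 0  ⟹  x² − 8x − 20 = 0
x = 10 or x = −2, giving (10, 10) and (−2, 14).
|(10, 10) − (−2, 14)| = √((12)² + (−4)²) = 4√10.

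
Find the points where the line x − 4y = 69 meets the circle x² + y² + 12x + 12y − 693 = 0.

Express y = (−69 + x)/4 and substitute into the circle:
17x² + 102x − 9639 = 0  ⟹  x² + 6x − 567 = 0
x = 21 or x = −27, giving (21, −12) and (−27, −24).

(−27, −24) and (21, −12)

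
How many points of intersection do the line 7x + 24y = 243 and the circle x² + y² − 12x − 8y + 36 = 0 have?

Substituting the line into the circle gives 625x² − 8970x + 33129 = 0.
Δ = 80460900 − 82822500 = −2361600.
No real roots: the line does not meet the circle.

0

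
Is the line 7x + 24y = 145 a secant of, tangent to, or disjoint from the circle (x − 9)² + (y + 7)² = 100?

tangent

Centre (9, −7), r² = 100. Distance² from centre to line = (−250)²/625 = 100.
Since d² = r², the line is tangent.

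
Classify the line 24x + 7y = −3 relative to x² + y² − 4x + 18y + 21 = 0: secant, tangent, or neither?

d² = (24·2 + 7·(−9) − (−3))²/625 = 144/625; r² = 64.
Since d² < r², the line cuts the circle twice.

secant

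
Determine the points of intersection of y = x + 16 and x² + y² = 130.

(−9, 7) and (−7, 9)

From the line, y = x + 16. Substituting:
2x² + 32x + 126 = 0  ⟹  x² + 16x + 63 = 0
x = −7 or x = −9, giving (−7, 9) and (−9, 7).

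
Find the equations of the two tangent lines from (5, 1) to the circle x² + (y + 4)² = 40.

x + 3y = 8 and 3x + y = 16

A line y − (1) = m(x − (5)) is tangent when its distance from (0, −4) is 2√10:
[m·(−5) − (−5)]² = 40(m² + 1)
3m² + 10m + 3 = 0, so m = −1/3 or m = −3.
Through (5, 1) these give x + 3y = 8 and 3x + y = 16.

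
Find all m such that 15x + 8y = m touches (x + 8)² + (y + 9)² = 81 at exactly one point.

m = −345 or m = −39

The line touches the circle iff its distance from (−8, −9) is 9:
|15·(−8) + 8·(−9) − m| / √289 = 9
|m − (−192)| = 9·17, so m = −39 or m = −345.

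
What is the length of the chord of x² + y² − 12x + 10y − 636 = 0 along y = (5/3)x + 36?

The distance from (6, −5) to the line is 153/√34, and r² = 697.
Chord = 2√(r² − d²) = 2·√(17/2) = √34.

√34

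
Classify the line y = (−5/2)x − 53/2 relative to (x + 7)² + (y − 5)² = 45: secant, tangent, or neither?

Substituting the line into the circle gives 29x² + 686x + 3985 = 0.
Discriminant = (686)² − 4·29·(3985) = 8336 > 0.
Two real roots: the line is a secant.

secant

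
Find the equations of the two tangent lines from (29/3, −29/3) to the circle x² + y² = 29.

Write the tangent as mx − y + (−29/3 − m·(29/3)) = 0 and set its distance from the centre to √29:
(−29/3m − (29/3))² = 29(m² + 1)
10m² + 29m + 10 = 0, so m = −5/2 or m = −2/5.
Through (29/3, −29/3) these give 5x + 2y = 29 and 2x + 5y = −29.

5x + 2y = 29 and 2x + 5y = −29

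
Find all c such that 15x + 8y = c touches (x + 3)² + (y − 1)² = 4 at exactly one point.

c = −71 or c = −3

Tangency holds when the distance from the centre (−3, 1) to the line equals the radius 2:
|15·(−3) + 8·1 − c| / √289 = 2
|c − (−37)| = 2·17, so c = −3 or c = −71.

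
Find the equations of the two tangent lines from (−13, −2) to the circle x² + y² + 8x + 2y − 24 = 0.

Write the tangent as mx − y + (−2 − m·(−13)) = 0 and set its distance from the centre to √41:
[m·(9) − (1)]² = 41(m² + 1)
20m² − 9m − 20 = 0, so m = −4/5 or m = 5/4.
Through (−13, −2) these give 4x + 5y = −62 and 5x − 4y = −57.

4x + 5y = −62 and 5x − 4y = −57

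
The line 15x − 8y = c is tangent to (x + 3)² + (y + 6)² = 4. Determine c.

c = −31 or c = 37

Tangency holds when the distance from the centre (−3, −6) to the line equals the radius 2:
|15·(−3) − 8·(−6) − c| / √289 = 2
|c − (3)| = 2·17, so c = 37 or c = −31.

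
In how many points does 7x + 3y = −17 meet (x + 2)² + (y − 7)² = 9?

Centre (−2, 7), r² = 9. Distance² from centre to line = (24)²/58 = 288/29.
Since d² > r², the line lies outside the circle.

0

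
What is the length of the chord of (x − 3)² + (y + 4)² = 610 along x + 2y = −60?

2√5

From the line, y = (−60 − x)/2. Substituting:
5x² + 80x + 300 = 0  ⟹  x² + 16x + 60 = 0
x = −6 or x = −10, giving (−6, −27) and (−10, −25).
Chord length = distance between (−6, −27) and (−10, −25) = √20 = 2√5.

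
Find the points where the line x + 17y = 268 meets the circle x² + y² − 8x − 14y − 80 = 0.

Express y = (268 − x)/17 and substitute into the circle:
290x² − 2610x − 15080 = 0  ⟹  x² − 9x − 52 = 0
x = 13 or x = −4, giving (13, 15) and (−4, 16).

(−4, 16) and (13, 15)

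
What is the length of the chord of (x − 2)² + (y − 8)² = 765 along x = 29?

12

Centre (2, 8), r² = 765. Perpendicular distance d from centre to line = |−27| / √1 = 27.
Chord = 2√(r² − d²) = 2·√(36) = 12.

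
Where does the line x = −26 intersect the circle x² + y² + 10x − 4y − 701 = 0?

The line gives x = −26. Substituting into the circle:
y² − 4y − 285 = 0
y = 19 or y = −15, giving (−26, 19) and (−26, −15).

(−26, −15) and (−26, 19)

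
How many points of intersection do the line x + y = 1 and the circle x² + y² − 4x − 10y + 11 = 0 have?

d² = (1·2 + 1·5 − (1))²/2 = 18; r² = 18.
Since d² = r², the line is tangent.

1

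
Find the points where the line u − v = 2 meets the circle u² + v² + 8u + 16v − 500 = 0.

(−22, −24) and (12, 10)

Express v = u − 2 and substitute into the circle:
2u² + 20u − 528 = 0  ⟹  u² + 10u − 264 = 0
u = 12 or u = −22, giving (12, 10) and (−22, −24).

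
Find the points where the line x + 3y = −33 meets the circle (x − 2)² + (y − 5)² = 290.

(−9, −8) and (3, −12)

Express y = (−33 − x)/3 and substitute into the circle:
10x² + 60x − 270 = 0  ⟹  x² + 6x − 27 = 0
x = 3 or x = −9, giving (3, −12) and (−9, −8).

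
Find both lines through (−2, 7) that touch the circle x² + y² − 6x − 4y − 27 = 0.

x − 3y = −23 and 3x − y = −13

Write the tangent as mx − y + (7 − m·(−2)) = 0 and set its distance from the centre to 2√10:
(5m − (−5))² = 40(m² + 1)
3m² − 10m + 3 = 0, so m = 1/3 or m = 3.
Through (−2, 7) these give x − 3y = −23 and 3x − y = −13.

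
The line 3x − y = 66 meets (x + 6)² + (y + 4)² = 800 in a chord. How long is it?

Express y = 3x − 66 and substitute into the circle:
10x² − 360x + 3080 = 0  ⟹  x² − 36x + 308 = 0
x = 22 or x = 14, giving (22, 0) and (14, −24).
|(22, 0) − (14, −24)| = √((8)² + (24)²) = 8√10.

8√10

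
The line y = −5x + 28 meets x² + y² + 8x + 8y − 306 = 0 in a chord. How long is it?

From the line, y = −5x + 28. Substituting:
26x² − 312x + 702 = 0  ⟹  x² − 12x + 27 = 0
x = 9 or x = 3, giving (9, −17) and (3, 13).
|(9, −17) − (3, 13)| = √((6)² + (−30)²) = 6√26.

6√26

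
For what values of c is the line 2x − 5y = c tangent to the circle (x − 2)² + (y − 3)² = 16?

c = −11 ± 4√29

Tangency holds when the distance from the centre (2, 3) to the line equals the radius 4:
|2·2 − 5·3 − c| / √29 = 4
|c − (−11)| = 4√29.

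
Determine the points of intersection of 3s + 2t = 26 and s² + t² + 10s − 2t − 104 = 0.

From the line, t = (26 − 3s)/2. Substituting:
13s² − 104s + 156 = 0  ⟹  s² − 8s + 12 = 0
s = 6 or s = 2, giving (6, 4) and (2, 10).

(2, 10) and (6, 4)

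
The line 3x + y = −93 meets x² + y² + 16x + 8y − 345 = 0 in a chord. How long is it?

√10

The distance from (−8, −4) to the line is 65/√10, and r² = 425.
Chord = 2√(r² − d²) = 2·√(5/2) = √10.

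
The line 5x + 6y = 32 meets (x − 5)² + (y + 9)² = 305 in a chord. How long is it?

4√61

Substitute y = (32 − 5x)/6:
61x² − 1220x − 2684 = 0  ⟹  x² − 20x − 44 = 0
x = 22 or x = −2, giving (22, −13) and (−2, 7).
|(22, −13) − (−2, 7)| = √((24)² + (−20)²) = 4√61.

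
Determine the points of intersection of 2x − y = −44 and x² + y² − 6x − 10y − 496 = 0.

Express y = 2x + 44 and substitute into the circle:
5x² + 150x + 1000 = 0  ⟹  x² + 30x + 200 = 0
x = −10 or x = −20, giving (−10, 24) and (−20, 4).

(−20, 4) and (−10, 24)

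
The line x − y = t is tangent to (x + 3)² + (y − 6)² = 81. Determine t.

For a tangent, require d(centre, line) = r = 9.
|1·(−3) − 1·6 − t| / √2 = 9
|t − (−9)| = 9√2.

t = −9 ± 9√2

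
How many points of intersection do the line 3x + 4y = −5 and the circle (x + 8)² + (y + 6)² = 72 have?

Substituting the line into the circle gives 25x² + 142x + 233 = 0.
Δ = 20164 − 23300 = −3136.
No real roots: the line does not meet the circle.

0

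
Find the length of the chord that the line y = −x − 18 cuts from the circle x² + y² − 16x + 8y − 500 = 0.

From the line, y = −x − 18. Substituting:
2x² + 12x − 320 = 0  ⟹  x² + 6x − 160 = 0
x = 10 or x = −16, giving (10, −28) and (−16, −2).
Chord length = distance between (10, −28) and (−16, −2) = √1352 = 26√2.

26√2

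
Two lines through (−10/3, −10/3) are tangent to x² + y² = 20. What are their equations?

Write the tangent as mx − y + (−10/3 − m·(−10/3)) = 0 and set its distance from the centre to 2√5:
(10/3m − (10/3))² = 20(m² + 1)
2m² + 5m + 2 = 0, so m = −2 or m = −1/2.
Through (−10/3, −10/3) these give 2x + y = −10 and x + 2y = −10.

2x + y = −10 and x + 2y = −10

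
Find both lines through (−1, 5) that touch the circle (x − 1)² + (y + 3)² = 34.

3x + 5y = 22 and 5x − 3y = −20

A line y − (5) = m(x − (−1)) is tangent when its distance from (1, −3) is √34:
[m·(2) − (−8)]² = 34(m² + 1)
15m² − 16m − 15 = 0, so m = −3/5 or m = 5/3.
Through (−1, 5) these give 3x + 5y = 22 and 5x − 3y = −20.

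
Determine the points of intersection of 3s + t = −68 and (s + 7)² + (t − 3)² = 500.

(−27, 13) and (−17, −17)

From the line, t = −3s − 68. Substituting:
10s² + 440s + 4590 = 0  ⟹  s² + 44s + 459 = 0
s = −17 or s = −27, giving (−17, −17) and (−27, 13).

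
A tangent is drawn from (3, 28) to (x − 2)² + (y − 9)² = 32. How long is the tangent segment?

√330

Centre (2, 9), r² = 32. |PO|² = (1)² + (19)² = 362.
By the tangent–radius right angle, tangent length = √(|PO|² − r²) = √330.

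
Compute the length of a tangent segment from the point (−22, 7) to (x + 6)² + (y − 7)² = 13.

With centre O = (−6, 7), |OP|² = 256 and r² = 13.
By the tangent–radius right angle, tangent length = √(|PO|² − r²) = √243 = 9√3.

9√3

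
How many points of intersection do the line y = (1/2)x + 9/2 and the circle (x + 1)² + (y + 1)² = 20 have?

Substituting the line into the circle gives 5x² + 30x + 45 = 0.
Discriminant = (30)² − 4·5·(45) = 0.
A repeated root: the line is tangent.

1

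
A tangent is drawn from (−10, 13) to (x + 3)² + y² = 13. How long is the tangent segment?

√205

With centre O = (−3, 0), |OP|² = 218 and r² = 13.
By the tangent–radius right angle, tangent length = √(|PO|² − r²) = √205.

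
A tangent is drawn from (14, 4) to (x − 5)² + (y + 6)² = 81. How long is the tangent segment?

10

Centre (5, −6), r² = 81. |PO|² = (9)² + (10)² = 181.
The tangent meets the radius at right angles, so tangent² = |PO|² − r² = 181 − 81 = 100.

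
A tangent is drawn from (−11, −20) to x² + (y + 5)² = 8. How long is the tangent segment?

13√2

With centre O = (0, −5), |OP|² = 346 and r² = 8.
The tangent meets the radius at right angles, so tangent² = |PO|² − r² = 346 − 8 = 338.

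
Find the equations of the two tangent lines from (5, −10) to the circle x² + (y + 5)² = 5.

x + 2y = −15 and 2x + y = 0

Write the tangent as mx − y + (−10 − m·(5)) = 0 and set its distance from the centre to √5:
(−5m − (5))² = 5(m² + 1)
2m² + 5m + 2 = 0, so m = −1/2 or m = −2.
Through (5, −10) these give x + 2y = −15 and 2x + y = 0.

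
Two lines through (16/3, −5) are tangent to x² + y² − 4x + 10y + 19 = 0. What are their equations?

A line y − (−5) = m(x − (16/3)) is tangent when its distance from (2, −5) is √10:
[m·(−10/3) − (0)]² = 10(m² + 1)
m² − 9 = 0, so m = −3 or m = 3.
With m = −3: 3x + y = 11. With m = 3: 3x − y = 21.

3x + y = 11 and 3x − y = 21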